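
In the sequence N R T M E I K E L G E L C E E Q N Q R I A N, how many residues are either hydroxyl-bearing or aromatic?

1

Hydroxyl-bearing: S, T, Y. Aromatic: F, W, Y.
Hydroxyl-bearing residues here: T3 (1).
Aromatic residues here: none (0).
(Y belongs to both groups, but none appear in this sequence.) Total = 1 + 0 = 1.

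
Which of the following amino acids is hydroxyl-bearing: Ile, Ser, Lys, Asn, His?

Serine (S), threonine (T), and tyrosine (Y) each carry a hydroxyl group on the side chain.
Of the listed options, only Ser belongs to this group.

Ser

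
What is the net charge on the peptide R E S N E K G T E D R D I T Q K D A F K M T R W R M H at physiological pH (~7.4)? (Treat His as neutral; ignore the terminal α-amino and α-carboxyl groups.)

Near pH 7.4, K and R contribute +1 each, D and E contribute −1 each, and every other side chain (His included, as stated) is uncharged.
Positive (K, R): R1, K6, R11, K16, K20, R23, R25 → +7.
Negative (D, E): E2, E5, E9, D10, D12, D17 → −6.
Net charge = (+7) + (−6) = +1.

+1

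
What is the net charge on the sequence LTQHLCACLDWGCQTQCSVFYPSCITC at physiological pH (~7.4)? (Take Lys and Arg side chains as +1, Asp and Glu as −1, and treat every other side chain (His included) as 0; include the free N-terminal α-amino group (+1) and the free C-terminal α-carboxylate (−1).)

Positive (K, R): none → +0.
Negative (D, E): D10 → −1.
The N-terminus (+1) and C-terminus (−1) cancel.
Net charge = (+0) + (−1) = −1.

-1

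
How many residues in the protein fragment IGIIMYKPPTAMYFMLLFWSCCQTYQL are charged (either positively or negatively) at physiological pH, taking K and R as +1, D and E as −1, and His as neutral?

1

Charged side chains at pH ~7.4: K, R (positive); D, E (negative).
Matching residues: K7.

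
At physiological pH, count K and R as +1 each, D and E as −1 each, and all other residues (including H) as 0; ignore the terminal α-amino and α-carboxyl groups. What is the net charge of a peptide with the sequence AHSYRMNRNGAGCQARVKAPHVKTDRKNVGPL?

Positive (K, R): R5, R8, R16, K18, K23, R26, K27 → +7.
Negative (D, E): D25 → −1.
Net charge = (+7) + (−1) = +6.

+6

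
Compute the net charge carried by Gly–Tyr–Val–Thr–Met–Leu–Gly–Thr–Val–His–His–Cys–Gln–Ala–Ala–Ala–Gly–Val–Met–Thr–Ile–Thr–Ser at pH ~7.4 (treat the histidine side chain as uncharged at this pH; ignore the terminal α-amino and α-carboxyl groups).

Near pH 7.4, K and R contribute +1 each, D and E contribute −1 each, and every other side chain (His included, as stated) is uncharged.
Positive (K, R): none → +0.
Negative (D, E): none → −0.
Net charge = (+0) + (−0) = 0.

0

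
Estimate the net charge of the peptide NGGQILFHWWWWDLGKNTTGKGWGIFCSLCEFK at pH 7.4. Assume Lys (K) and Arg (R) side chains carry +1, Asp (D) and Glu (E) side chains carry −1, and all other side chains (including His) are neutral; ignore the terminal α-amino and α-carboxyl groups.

+1

Positive (K, R): K16, K21, K33 → +3.
Negative (D, E): D13, E31 → −2.
Net charge = (+3) + (−2) = +1.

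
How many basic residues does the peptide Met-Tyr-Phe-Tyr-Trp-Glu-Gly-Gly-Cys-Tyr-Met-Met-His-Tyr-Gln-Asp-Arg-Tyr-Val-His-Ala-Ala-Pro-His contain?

4

Lysine (K), arginine (R), and histidine (H) have basic, nitrogen-containing side chains.
Matching residues: His13, Arg17, His20, His24.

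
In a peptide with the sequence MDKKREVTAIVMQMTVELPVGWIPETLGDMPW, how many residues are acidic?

5

The acidic residues are Asp (D) and Glu (E), whose side chains end in a carboxylate group.
Matching residues: D2, E6, E17, E25, D29.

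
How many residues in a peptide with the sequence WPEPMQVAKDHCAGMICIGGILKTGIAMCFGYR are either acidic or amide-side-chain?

Acidic: D, E. Amide-side-chain: N, Q.
Acidic residues here: E3, D10 (2).
Amide-side-chain residues here: Q6 (1).
The two groups share no amino acid, so total = 2 + 1 = 3.

3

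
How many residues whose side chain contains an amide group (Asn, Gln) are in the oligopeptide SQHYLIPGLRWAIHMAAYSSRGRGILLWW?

Matching residues: Q2.

1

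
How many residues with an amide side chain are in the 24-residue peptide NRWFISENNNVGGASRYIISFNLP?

The amide-side-chain residues are Asn (N) and Gln (Q).
Matching residues: N1, N8, N9, N10, N22.

5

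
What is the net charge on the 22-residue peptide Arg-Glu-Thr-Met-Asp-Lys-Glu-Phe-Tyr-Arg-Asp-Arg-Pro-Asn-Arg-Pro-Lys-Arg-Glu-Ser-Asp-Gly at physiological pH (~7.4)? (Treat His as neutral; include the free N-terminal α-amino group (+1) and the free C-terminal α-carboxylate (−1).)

+1

The side chains ionized at physiological pH are Lys/Arg (+1) and Asp/Glu (−1); with His treated as neutral, nothing else contributes.
Positive (K, R): Arg1, Lys6, Arg10, Arg12, Arg15, Lys17, Arg18 → +7.
Negative (D, E): Glu2, Asp5, Glu7, Asp11, Glu19, Asp21 → −6.
The N-terminus (+1) and C-terminus (−1) cancel.
Net charge = (+7) + (−6) = +1.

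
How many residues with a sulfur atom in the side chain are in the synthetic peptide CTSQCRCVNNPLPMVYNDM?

The sulfur-bearing residues are cysteine (–SH) and methionine (–S–CH₃).
Matching residues: C1, C5, C7, M14, M19.

5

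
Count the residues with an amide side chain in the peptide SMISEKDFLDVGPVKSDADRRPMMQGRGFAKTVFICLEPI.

Asparagine (N) and glutamine (Q) have uncharged amide side chains.
Matching residues: Q25.

1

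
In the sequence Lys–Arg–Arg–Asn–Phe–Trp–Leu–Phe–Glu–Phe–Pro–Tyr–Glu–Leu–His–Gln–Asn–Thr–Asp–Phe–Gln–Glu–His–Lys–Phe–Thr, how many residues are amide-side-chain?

The amide-side-chain residues are Asn (N) and Gln (Q).
Matching residues: Asn4, Gln16, Asn17, Gln21.

4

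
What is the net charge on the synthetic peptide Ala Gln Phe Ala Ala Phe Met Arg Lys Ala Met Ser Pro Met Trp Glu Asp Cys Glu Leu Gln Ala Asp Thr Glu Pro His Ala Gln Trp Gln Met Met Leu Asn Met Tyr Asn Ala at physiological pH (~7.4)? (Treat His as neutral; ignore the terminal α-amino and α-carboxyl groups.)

-3

Near pH 7.4, K and R contribute +1 each, D and E contribute −1 each, and every other side chain (His included, as stated) is uncharged.
Positive (K, R): Arg8, Lys9 → +2.
Negative (D, E): Glu16, Asp17, Glu19, Asp23, Glu25 → −5.
Net charge = (+2) + (−5) = −3.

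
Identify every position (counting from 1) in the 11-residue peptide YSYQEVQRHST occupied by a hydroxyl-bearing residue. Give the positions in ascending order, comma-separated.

1, 2, 3, 10, 11

S, T, and Y are the three residues with a side-chain hydroxyl.
Matching residues: Y1, S2, Y3, S10, T11.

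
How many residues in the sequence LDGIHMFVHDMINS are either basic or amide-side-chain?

3

Basic: H, K, R. Amide-side-chain: N, Q.
Basic residues here: H5, H9 (2).
Amide-side-chain residues here: N13 (1).
The two groups share no amino acid, so total = 2 + 1 = 3.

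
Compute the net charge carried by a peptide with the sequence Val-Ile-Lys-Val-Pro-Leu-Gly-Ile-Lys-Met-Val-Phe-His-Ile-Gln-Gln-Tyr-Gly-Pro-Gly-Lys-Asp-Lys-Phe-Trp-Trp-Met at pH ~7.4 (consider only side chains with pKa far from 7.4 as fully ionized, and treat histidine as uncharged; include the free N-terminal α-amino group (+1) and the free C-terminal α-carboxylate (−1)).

+3

The side chains ionized at physiological pH are Lys/Arg (+1) and Asp/Glu (−1); with His treated as neutral, nothing else contributes.
Positive (K, R): Lys3, Lys9, Lys21, Lys23 → +4.
Negative (D, E): Asp22 → −1.
The N-terminus (+1) and C-terminus (−1) cancel.
Net charge = (+4) + (−1) = +3.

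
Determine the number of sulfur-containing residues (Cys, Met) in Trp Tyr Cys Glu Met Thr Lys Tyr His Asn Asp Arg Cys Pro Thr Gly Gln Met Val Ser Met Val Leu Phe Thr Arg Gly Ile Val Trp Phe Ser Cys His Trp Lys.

Matching residues: Cys3, Met5, Cys13, Met18, Met21, Cys33.

6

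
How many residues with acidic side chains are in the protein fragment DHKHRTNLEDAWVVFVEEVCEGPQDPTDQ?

The acidic residues are Asp (D) and Glu (E), whose side chains end in a carboxylate group.
Matching residues: D1, E9, D10, E17, E18, E21, D25, D28.

8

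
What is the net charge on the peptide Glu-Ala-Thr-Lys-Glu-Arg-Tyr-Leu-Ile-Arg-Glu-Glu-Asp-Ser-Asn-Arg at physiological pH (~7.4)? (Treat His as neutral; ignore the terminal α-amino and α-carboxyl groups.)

-1

At pH ~7.4 the Lys and Arg side chains are protonated (+1), the Asp and Glu side chains are deprotonated (−1), and with His taken as neutral all other side chains carry no charge.
Positive (K, R): Lys4, Arg6, Arg10, Arg16 → +4.
Negative (D, E): Glu1, Glu5, Glu11, Glu12, Asp13 → −5.
Net charge = (+4) + (−5) = −1.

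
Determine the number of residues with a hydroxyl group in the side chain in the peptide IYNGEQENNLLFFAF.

The –OH-bearing residues are Ser, Thr (aliphatic alcohols), and Tyr (phenol).
Matching residues: Y2.

1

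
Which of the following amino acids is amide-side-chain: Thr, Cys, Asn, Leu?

Only N (asparagine) and Q (glutamine) carry a side-chain carboxamide.
Of the listed options, only Asn belongs to this group.

Asn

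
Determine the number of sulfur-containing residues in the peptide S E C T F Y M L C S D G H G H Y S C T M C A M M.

Cysteine (C, thiol) and methionine (M, thioether) are the two sulfur-containing amino acids.
Matching residues: C3, M7, C9, C18, M20, C21, M23, M24.

8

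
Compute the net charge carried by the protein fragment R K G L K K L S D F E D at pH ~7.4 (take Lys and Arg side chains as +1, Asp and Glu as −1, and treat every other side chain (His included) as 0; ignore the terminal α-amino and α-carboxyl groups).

+1

Positive (K, R): R1, K2, K5, K6 → +4.
Negative (D, E): D9, E11, D12 → −3.
Net charge = (+4) + (−3) = +1.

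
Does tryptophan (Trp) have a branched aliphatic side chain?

No

Valine (V), leucine (L), and isoleucine (I) are the branched-chain amino acids.
Tryptophan is not in this group.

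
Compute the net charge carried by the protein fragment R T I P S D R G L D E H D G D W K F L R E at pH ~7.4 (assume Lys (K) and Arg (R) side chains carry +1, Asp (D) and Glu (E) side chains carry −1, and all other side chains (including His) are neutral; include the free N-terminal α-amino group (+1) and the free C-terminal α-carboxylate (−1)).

Positive (K, R): R1, R7, K17, R20 → +4.
Negative (D, E): D6, D10, E11, D13, D15, E21 → −6.
The N-terminus (+1) and C-terminus (−1) cancel.
Net charge = (+4) + (−6) = −2.

-2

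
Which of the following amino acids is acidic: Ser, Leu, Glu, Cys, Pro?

Aspartate (D) and glutamate (E) have carboxylic-acid side chains and are the acidic amino acids.
Of the listed options, only Glu belongs to this group.

Glu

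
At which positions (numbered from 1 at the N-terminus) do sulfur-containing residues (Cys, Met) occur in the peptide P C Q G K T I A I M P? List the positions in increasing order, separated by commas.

2, 10

Matching residues: C2, M10.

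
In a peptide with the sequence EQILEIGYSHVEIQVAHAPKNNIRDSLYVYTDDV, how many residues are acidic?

6

Only D (aspartate) and E (glutamate) carry a side-chain carboxylic acid.
Matching residues: E1, E5, E12, D25, D32, D33.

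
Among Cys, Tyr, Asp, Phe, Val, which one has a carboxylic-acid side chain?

Only D (aspartate) and E (glutamate) carry a side-chain carboxylic acid.
Of the listed options, only Asp belongs to this group.

Asp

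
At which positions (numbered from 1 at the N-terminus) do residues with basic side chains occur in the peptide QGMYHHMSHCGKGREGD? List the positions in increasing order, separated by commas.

5, 6, 9, 12, 14

Lysine (K), arginine (R), and histidine (H) have basic, nitrogen-containing side chains.
Matching residues: H5, H6, H9, K12, R14.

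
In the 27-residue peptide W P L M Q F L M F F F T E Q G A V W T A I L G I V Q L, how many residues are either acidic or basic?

Acidic: D, E. Basic: H, K, R.
Acidic residues here: E13 (1).
Basic residues here: none (0).
The two groups share no amino acid, so total = 1 + 0 = 1.

1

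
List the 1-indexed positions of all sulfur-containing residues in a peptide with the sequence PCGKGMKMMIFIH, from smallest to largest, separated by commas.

Only Cys (C) and Met (M) have a sulfur atom in the side chain.
Matching residues: C2, M6, M8, M9.

2, 6, 8, 9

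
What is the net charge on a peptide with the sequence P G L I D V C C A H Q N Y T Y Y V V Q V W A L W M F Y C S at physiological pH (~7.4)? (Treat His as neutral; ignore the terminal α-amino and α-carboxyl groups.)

At pH ~7.4 the Lys and Arg side chains are protonated (+1), the Asp and Glu side chains are deprotonated (−1), and with His taken as neutral all other side chains carry no charge.
Positive (K, R): none → +0.
Negative (D, E): D5 → −1.
Net charge = (+0) + (−1) = −1.

-1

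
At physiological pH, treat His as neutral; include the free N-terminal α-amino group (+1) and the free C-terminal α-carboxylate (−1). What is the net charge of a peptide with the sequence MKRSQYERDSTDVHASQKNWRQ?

+2

The side chains ionized at physiological pH are Lys/Arg (+1) and Asp/Glu (−1); with His treated as neutral, nothing else contributes.
Positive (K, R): K2, R3, R8, K18, R21 → +5.
Negative (D, E): E7, D9, D12 → −3.
The N-terminus (+1) and C-terminus (−1) cancel.
Net charge = (+5) + (−3) = +2.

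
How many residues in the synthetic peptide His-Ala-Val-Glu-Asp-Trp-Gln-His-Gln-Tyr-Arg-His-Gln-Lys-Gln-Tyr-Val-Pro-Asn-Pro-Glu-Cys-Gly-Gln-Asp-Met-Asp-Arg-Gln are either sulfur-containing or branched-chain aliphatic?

Sulfur-containing: C, M. Branched-chain aliphatic: I, L, V.
Sulfur-containing residues here: Cys22, Met26 (2).
Branched-chain aliphatic residues here: Val3, Val17 (2).
The two groups share no amino acid, so total = 2 + 2 = 4.

4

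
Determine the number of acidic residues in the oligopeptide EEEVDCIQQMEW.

Aspartate (D) and glutamate (E) have carboxylic-acid side chains and are the acidic amino acids.
Matching residues: E1, E2, E3, D5, E11.

5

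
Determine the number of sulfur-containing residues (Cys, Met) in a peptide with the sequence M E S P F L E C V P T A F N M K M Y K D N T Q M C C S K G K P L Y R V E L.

Matching residues: M1, C8, M15, M17, M24, C25, C26.

7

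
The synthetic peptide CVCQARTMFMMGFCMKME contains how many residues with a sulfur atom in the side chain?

8

Cysteine (C, thiol) and methionine (M, thioether) are the two sulfur-containing amino acids.
Matching residues: C1, C3, M8, M10, M11, C14, M15, M17.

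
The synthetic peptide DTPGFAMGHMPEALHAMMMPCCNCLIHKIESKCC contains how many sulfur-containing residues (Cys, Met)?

Matching residues: M7, M10, M17, M18, M19, C21, C22, C24, C33, C34.

10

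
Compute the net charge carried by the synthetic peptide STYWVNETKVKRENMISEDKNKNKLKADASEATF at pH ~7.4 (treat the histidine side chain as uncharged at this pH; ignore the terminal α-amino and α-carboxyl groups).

+1

At pH ~7.4 the Lys and Arg side chains are protonated (+1), the Asp and Glu side chains are deprotonated (−1), and with His taken as neutral all other side chains carry no charge.
Positive (K, R): K9, K11, R12, K20, K22, K24, K26 → +7.
Negative (D, E): E7, E13, E18, D19, D28, E31 → −6.
Net charge = (+7) + (−6) = +1.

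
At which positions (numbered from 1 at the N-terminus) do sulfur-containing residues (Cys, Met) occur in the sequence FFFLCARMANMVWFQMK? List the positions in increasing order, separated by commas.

Matching residues: C5, M8, M11, M16.

5, 8, 11, 16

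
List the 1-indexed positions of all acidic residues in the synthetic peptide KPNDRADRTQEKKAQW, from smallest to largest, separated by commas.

Aspartate (D) and glutamate (E) have carboxylic-acid side chains and are the acidic amino acids.
Matching residues: D4, D7, E11.

4, 7, 11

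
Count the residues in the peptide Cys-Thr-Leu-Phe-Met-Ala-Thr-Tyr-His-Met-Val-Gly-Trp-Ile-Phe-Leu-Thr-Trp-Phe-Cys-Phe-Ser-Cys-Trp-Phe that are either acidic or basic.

Acidic: D, E. Basic: H, K, R.
Acidic residues here: none (0).
Basic residues here: His9 (1).
The two groups share no amino acid, so total = 0 + 1 = 1.

1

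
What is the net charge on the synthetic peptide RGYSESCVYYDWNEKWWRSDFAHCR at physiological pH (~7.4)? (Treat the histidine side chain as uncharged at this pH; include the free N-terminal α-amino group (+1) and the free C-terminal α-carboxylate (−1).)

Near pH 7.4, K and R contribute +1 each, D and E contribute −1 each, and every other side chain (His included, as stated) is uncharged.
Positive (K, R): R1, K15, R18, R25 → +4.
Negative (D, E): E5, D11, E14, D20 → −4.
The N-terminus (+1) and C-terminus (−1) cancel.
Net charge = (+4) + (−4) = 0.

0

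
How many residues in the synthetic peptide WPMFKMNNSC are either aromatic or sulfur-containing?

Aromatic: F, W, Y. Sulfur-containing: C, M.
Aromatic residues here: W1, F4 (2).
Sulfur-containing residues here: M3, M6, C10 (3).
The two groups share no amino acid, so total = 2 + 3 = 5.

5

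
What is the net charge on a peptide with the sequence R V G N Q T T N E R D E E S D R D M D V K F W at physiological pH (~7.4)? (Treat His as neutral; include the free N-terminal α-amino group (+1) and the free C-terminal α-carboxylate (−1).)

Near pH 7.4, K and R contribute +1 each, D and E contribute −1 each, and every other side chain (His included, as stated) is uncharged.
Positive (K, R): R1, R10, R16, K21 → +4.
Negative (D, E): E9, D11, E12, E13, D15, D17, D19 → −7.
The N-terminus (+1) and C-terminus (−1) cancel.
Net charge = (+4) + (−7) = −3.

-3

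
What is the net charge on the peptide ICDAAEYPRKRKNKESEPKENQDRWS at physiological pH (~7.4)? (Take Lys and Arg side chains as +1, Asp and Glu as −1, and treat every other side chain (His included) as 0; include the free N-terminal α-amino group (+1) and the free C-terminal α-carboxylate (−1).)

+1

Positive (K, R): R9, K10, R11, K12, K14, K19, R24 → +7.
Negative (D, E): D3, E6, E15, E17, E20, D23 → −6.
The N-terminus (+1) and C-terminus (−1) cancel.
Net charge = (+7) + (−6) = +1.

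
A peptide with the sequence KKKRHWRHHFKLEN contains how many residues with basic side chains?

9

K, R, and H are the three residues with basic side chains (ε-amine, guanidinium, and imidazole respectively).
Matching residues: K1, K2, K3, R4, H5, R7, H8, H9, K11.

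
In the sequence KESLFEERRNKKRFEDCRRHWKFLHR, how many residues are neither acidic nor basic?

Acidic: D, E. Basic: K, R, H. All other residues are neither.
Matching residues: S3, L4, F5, N10, F14, C17, W21, F23, L24.

9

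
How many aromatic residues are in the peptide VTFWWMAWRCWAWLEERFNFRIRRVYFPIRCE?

Phenylalanine (F), tryptophan (W), and tyrosine (Y) have aromatic ring side chains.
Matching residues: F3, W4, W5, W8, W11, W13, F18, F20, Y26, F27.

10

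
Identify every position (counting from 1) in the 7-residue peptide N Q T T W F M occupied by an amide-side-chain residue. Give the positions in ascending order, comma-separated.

1, 2

The amide-side-chain residues are Asn (N) and Gln (Q).
Matching residues: N1, Q2.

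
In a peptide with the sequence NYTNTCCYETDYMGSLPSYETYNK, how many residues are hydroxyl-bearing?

S, T, and Y are the three residues with a side-chain hydroxyl.
Matching residues: Y2, T3, T5, Y8, T10, Y12, S15, S18, Y19, T21, Y22.

11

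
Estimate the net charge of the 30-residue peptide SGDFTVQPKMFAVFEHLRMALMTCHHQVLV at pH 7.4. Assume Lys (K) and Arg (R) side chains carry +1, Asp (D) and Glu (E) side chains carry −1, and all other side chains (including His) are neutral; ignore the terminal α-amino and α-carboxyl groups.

0

Positive (K, R): K9, R18 → +2.
Negative (D, E): D3, E15 → −2.
Net charge = (+2) + (−2) = 0.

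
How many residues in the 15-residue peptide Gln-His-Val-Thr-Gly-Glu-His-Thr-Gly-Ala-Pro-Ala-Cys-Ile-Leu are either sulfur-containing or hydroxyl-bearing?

3

Sulfur-containing: C, M. Hydroxyl-bearing: S, T, Y.
Sulfur-containing residues here: Cys13 (1).
Hydroxyl-bearing residues here: Thr4, Thr8 (2).
The two groups share no amino acid, so total = 1 + 2 = 3.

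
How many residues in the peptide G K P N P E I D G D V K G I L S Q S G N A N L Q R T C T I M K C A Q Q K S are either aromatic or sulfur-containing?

Aromatic: F, W, Y. Sulfur-containing: C, M.
Aromatic residues here: none (0).
Sulfur-containing residues here: C27, M30, C32 (3).
The two groups share no amino acid, so total = 0 + 3 = 3.

3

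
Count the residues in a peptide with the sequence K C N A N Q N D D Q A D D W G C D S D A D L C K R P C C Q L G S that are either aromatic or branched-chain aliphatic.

3

Aromatic: F, W, Y. Branched-chain aliphatic: I, L, V.
Aromatic residues here: W14 (1).
Branched-chain aliphatic residues here: L22, L30 (2).
The two groups share no amino acid, so total = 1 + 2 = 3.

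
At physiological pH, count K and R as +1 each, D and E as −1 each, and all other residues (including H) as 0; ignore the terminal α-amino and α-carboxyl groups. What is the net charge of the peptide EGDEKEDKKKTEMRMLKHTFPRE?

0

Positive (K, R): K5, K8, K9, K10, R14, K17, R22 → +7.
Negative (D, E): E1, D3, E4, E6, D7, E12, E23 → −7.
Net charge = (+7) + (−7) = 0.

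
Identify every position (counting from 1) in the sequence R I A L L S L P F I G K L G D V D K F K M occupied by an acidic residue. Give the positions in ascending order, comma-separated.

15, 17

The acidic residues are Asp (D) and Glu (E), whose side chains end in a carboxylate group.
Matching residues: D15, D17.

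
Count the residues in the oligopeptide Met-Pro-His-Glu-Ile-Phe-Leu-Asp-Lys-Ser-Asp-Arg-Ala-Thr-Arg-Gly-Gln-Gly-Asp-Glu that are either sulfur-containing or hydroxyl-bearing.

Sulfur-containing: C, M. Hydroxyl-bearing: S, T, Y.
Sulfur-containing residues here: Met1 (1).
Hydroxyl-bearing residues here: Ser10, Thr14 (2).
The two groups share no amino acid, so total = 1 + 2 = 3.

3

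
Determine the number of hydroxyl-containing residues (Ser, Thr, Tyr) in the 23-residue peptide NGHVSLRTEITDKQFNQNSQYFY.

Matching residues: S5, T8, T11, S19, Y21, Y23.

6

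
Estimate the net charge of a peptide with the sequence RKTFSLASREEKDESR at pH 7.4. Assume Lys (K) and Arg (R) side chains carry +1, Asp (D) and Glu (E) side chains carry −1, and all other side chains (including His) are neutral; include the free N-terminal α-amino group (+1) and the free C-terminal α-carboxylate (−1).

+1

Positive (K, R): R1, K2, R9, K12, R16 → +5.
Negative (D, E): E10, E11, D13, E14 → −4.
The N-terminus (+1) and C-terminus (−1) cancel.
Net charge = (+5) + (−4) = +1.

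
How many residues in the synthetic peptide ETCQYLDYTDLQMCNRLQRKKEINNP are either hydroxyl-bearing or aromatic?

Hydroxyl-bearing: S, T, Y. Aromatic: F, W, Y.
Hydroxyl-bearing residues here: T2, Y5, Y8, T9 (4).
Aromatic residues here: Y5, Y8 (2).
Y is in both groups, so the 2 Y residues must not be double-counted.
Total = 4 + 2 − 2 = 4.

4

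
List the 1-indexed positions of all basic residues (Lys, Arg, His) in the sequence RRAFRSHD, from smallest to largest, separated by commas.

Matching residues: R1, R2, R5, H7.

1, 2, 5, 7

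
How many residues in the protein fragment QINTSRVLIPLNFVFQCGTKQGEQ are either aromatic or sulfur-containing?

3

Aromatic: F, W, Y. Sulfur-containing: C, M.
Aromatic residues here: F13, F15 (2).
Sulfur-containing residues here: C17 (1).
The two groups share no amino acid, so total = 2 + 1 = 3.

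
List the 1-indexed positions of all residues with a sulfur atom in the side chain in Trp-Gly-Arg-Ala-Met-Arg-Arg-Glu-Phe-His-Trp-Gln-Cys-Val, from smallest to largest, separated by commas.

Cysteine (C, thiol) and methionine (M, thioether) are the two sulfur-containing amino acids.
Matching residues: Met5, Cys13.

5, 13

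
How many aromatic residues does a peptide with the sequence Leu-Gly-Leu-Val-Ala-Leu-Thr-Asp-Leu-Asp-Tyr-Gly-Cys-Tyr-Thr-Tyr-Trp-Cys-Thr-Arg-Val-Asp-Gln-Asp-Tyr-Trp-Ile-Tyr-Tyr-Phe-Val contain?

9

F, W, and Y each carry an aromatic ring on the side chain.
Matching residues: Tyr11, Tyr14, Tyr16, Trp17, Tyr25, Trp26, Tyr28, Tyr29, Phe30.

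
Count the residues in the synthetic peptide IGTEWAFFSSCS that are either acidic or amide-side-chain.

1

Acidic: D, E. Amide-side-chain: N, Q.
Acidic residues here: E4 (1).
Amide-side-chain residues here: none (0).
The two groups share no amino acid, so total = 1 + 0 = 1.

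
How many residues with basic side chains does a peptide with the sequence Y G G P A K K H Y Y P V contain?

K, R, and H are the three residues with basic side chains (ε-amine, guanidinium, and imidazole respectively).
Matching residues: K6, K7, H8.

3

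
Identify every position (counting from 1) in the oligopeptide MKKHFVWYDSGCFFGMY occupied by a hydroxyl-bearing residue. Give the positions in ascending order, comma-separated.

8, 10, 17

Serine (S), threonine (T), and tyrosine (Y) each carry a hydroxyl group on the side chain.
Matching residues: Y8, S10, Y17.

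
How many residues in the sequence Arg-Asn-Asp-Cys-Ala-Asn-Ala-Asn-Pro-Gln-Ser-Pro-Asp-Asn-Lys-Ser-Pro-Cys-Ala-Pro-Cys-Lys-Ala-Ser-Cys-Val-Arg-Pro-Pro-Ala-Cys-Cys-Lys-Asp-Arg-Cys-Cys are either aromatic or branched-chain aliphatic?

Aromatic: F, W, Y. Branched-chain aliphatic: I, L, V.
Aromatic residues here: none (0).
Branched-chain aliphatic residues here: Val26 (1).
The two groups share no amino acid, so total = 0 + 1 = 1.

1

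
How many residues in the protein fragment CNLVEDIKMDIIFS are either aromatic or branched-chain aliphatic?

6

Aromatic: F, W, Y. Branched-chain aliphatic: I, L, V.
Aromatic residues here: F13 (1).
Branched-chain aliphatic residues here: L3, V4, I7, I11, I12 (5).
The two groups share no amino acid, so total = 1 + 5 = 6.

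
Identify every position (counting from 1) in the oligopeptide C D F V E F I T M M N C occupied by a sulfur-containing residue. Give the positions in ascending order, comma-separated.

The sulfur-bearing residues are cysteine (–SH) and methionine (–S–CH₃).
Matching residues: C1, M9, M10, C12.

1, 9, 10, 12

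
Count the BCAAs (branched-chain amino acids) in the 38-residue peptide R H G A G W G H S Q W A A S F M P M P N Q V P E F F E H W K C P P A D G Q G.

1

Valine (V), leucine (L), and isoleucine (I) are the branched-chain amino acids.
Matching residues: V22.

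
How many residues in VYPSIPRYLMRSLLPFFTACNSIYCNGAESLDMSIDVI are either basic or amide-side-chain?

4

Basic: H, K, R. Amide-side-chain: N, Q.
Basic residues here: R7, R11 (2).
Amide-side-chain residues here: N21, N26 (2).
The two groups share no amino acid, so total = 2 + 2 = 4.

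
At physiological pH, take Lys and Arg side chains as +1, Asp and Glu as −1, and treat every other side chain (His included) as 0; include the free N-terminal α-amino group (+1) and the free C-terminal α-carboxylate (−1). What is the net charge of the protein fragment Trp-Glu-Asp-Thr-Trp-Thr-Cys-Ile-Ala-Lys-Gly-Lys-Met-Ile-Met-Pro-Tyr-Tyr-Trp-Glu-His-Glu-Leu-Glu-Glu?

-4

Positive (K, R): Lys10, Lys12 → +2.
Negative (D, E): Glu2, Asp3, Glu20, Glu22, Glu24, Glu25 → −6.
The N-terminus (+1) and C-terminus (−1) cancel.
Net charge = (+2) + (−6) = −4.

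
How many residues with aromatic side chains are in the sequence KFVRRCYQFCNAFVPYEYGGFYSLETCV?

F, W, and Y each carry an aromatic ring on the side chain.
Matching residues: F2, Y7, F9, F13, Y16, Y18, F21, Y22.

8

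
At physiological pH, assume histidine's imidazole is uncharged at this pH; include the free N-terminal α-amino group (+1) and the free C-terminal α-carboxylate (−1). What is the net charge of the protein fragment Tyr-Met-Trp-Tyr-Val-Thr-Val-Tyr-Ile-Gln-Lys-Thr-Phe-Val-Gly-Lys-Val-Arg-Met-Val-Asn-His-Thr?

+3

The side chains ionized at physiological pH are Lys/Arg (+1) and Asp/Glu (−1); with His treated as neutral, nothing else contributes.
Positive (K, R): Lys11, Lys16, Arg18 → +3.
Negative (D, E): none → −0.
The N-terminus (+1) and C-terminus (−1) cancel.
Net charge = (+3) + (−0) = +3.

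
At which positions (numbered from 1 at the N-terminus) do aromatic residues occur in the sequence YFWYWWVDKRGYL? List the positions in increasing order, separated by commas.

F, W, and Y each carry an aromatic ring on the side chain.
Matching residues: Y1, F2, W3, Y4, W5, W6, Y12.

1, 2, 3, 4, 5, 6, 12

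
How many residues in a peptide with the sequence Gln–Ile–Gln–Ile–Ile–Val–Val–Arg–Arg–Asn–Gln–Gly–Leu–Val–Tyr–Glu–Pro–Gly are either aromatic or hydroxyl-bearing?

Aromatic: F, W, Y. Hydroxyl-bearing: S, T, Y.
Aromatic residues here: Tyr15 (1).
Hydroxyl-bearing residues here: Tyr15 (1).
Y is in both groups, so the 1 Y residue must not be double-counted.
Total = 1 + 1 − 1 = 1.

1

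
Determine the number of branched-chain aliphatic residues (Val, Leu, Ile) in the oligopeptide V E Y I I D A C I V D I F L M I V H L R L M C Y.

Matching residues: V1, I4, I5, I9, V10, I12, L14, I16, V17, L19, L21.

11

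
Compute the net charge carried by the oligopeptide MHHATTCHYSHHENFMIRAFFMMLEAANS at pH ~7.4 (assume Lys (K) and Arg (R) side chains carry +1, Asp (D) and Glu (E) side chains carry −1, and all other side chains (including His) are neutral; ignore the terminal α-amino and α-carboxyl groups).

-1

Positive (K, R): R18 → +1.
Negative (D, E): E13, E25 → −2.
Net charge = (+1) + (−2) = −1.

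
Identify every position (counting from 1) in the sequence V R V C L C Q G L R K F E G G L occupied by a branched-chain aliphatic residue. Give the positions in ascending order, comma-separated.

1, 3, 5, 9, 16

Valine (V), leucine (L), and isoleucine (I) are the branched-chain amino acids.
Matching residues: V1, V3, L5, L9, L16.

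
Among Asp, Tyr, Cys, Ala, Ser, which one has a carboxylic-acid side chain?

Asp

Only D (aspartate) and E (glutamate) carry a side-chain carboxylic acid.
Of the listed options, only Asp belongs to this group.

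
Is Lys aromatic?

Phenylalanine (F), tryptophan (W), and tyrosine (Y) have aromatic ring side chains.
Lysine is not in this group.

No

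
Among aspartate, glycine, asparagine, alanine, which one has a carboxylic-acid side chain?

aspartate

The acidic residues are Asp (D) and Glu (E), whose side chains end in a carboxylate group.
Of the listed options, only aspartate belongs to this group.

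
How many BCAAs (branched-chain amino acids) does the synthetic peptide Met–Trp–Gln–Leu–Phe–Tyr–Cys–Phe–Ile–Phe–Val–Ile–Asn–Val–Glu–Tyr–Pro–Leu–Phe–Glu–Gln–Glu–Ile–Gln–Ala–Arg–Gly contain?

Valine (V), leucine (L), and isoleucine (I) are the branched-chain amino acids.
Matching residues: Leu4, Ile9, Val11, Ile12, Val14, Leu18, Ile23.

7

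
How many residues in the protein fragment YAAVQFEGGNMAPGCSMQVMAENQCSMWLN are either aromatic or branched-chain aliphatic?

6

Aromatic: F, W, Y. Branched-chain aliphatic: I, L, V.
Aromatic residues here: Y1, F6, W28 (3).
Branched-chain aliphatic residues here: V4, V19, L29 (3).
The two groups share no amino acid, so total = 3 + 3 = 6.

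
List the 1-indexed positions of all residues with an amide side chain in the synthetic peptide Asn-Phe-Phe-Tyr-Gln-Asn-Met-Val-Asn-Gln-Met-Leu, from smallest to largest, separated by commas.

1, 5, 6, 9, 10

Asparagine (N) and glutamine (Q) have uncharged amide side chains.
Matching residues: Asn1, Gln5, Asn6, Asn9, Gln10.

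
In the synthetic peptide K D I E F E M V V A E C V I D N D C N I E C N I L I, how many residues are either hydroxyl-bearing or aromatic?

1

Hydroxyl-bearing: S, T, Y. Aromatic: F, W, Y.
Hydroxyl-bearing residues here: none (0).
Aromatic residues here: F5 (1).
(Y belongs to both groups, but none appear in this sequence.) Total = 0 + 1 = 1.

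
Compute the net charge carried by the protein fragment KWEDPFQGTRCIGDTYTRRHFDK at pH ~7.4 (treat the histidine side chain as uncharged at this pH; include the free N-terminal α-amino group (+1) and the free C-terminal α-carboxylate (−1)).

At pH ~7.4 the Lys and Arg side chains are protonated (+1), the Asp and Glu side chains are deprotonated (−1), and with His taken as neutral all other side chains carry no charge.
Positive (K, R): K1, R10, R18, R19, K23 → +5.
Negative (D, E): E3, D4, D14, D22 → −4.
The N-terminus (+1) and C-terminus (−1) cancel.
Net charge = (+5) + (−4) = +1.

+1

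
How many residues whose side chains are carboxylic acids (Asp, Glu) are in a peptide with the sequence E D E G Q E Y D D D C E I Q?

Matching residues: E1, D2, E3, E6, D8, D9, D10, E12.

8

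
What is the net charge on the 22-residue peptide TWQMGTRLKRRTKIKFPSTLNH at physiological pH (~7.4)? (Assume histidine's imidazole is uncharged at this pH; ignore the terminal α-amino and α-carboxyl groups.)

At pH ~7.4 the Lys and Arg side chains are protonated (+1), the Asp and Glu side chains are deprotonated (−1), and with His taken as neutral all other side chains carry no charge.
Positive (K, R): R7, K9, R10, R11, K13, K15 → +6.
Negative (D, E): none → −0.
Net charge = (+6) + (−0) = +6.

+6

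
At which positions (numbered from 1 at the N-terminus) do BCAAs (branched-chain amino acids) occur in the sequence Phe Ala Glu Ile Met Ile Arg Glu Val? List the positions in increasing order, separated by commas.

Valine (V), leucine (L), and isoleucine (I) are the branched-chain amino acids.
Matching residues: Ile4, Ile6, Val9.

4, 6, 9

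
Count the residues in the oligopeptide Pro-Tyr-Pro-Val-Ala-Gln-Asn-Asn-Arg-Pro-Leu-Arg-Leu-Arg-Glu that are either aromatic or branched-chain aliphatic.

Aromatic: F, W, Y. Branched-chain aliphatic: I, L, V.
Aromatic residues here: Tyr2 (1).
Branched-chain aliphatic residues here: Val4, Leu11, Leu13 (3).
The two groups share no amino acid, so total = 1 + 3 = 4.

4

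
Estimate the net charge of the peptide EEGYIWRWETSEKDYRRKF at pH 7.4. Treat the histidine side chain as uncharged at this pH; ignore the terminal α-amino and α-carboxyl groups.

0

The side chains ionized at physiological pH are Lys/Arg (+1) and Asp/Glu (−1); with His treated as neutral, nothing else contributes.
Positive (K, R): R7, K13, R16, R17, K18 → +5.
Negative (D, E): E1, E2, E9, E12, D14 → −5.
Net charge = (+5) + (−5) = 0.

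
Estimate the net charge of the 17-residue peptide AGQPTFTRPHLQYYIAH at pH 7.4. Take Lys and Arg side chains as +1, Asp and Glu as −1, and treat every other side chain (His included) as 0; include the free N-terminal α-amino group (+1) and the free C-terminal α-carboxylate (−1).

Positive (K, R): R8 → +1.
Negative (D, E): none → −0.
The N-terminus (+1) and C-terminus (−1) cancel.
Net charge = (+1) + (−0) = +1.

+1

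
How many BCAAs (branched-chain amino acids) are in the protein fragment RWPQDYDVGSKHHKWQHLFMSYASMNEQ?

V, L, and I make up the branched-chain aliphatic group.
Matching residues: V8, L18.

2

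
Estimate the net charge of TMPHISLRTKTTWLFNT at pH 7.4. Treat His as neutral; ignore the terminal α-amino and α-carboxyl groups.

At pH ~7.4 the Lys and Arg side chains are protonated (+1), the Asp and Glu side chains are deprotonated (−1), and with His taken as neutral all other side chains carry no charge.
Positive (K, R): R8, K10 → +2.
Negative (D, E): none → −0.
Net charge = (+2) + (−0) = +2.

+2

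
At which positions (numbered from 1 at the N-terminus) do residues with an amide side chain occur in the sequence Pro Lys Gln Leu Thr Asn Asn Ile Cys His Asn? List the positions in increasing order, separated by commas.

The amide-side-chain residues are Asn (N) and Gln (Q).
Matching residues: Gln3, Asn6, Asn7, Asn11.

3, 6, 7, 11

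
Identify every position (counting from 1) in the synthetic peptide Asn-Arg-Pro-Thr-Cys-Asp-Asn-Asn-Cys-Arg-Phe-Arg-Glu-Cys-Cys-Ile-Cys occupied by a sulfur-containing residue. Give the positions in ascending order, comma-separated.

5, 9, 14, 15, 17

The sulfur-bearing residues are cysteine (–SH) and methionine (–S–CH₃).
Matching residues: Cys5, Cys9, Cys14, Cys15, Cys17.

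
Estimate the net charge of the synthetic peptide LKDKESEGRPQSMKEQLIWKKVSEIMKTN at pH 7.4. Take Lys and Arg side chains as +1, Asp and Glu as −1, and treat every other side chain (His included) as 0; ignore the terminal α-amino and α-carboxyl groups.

+2

Positive (K, R): K2, K4, R9, K14, K20, K21, K27 → +7.
Negative (D, E): D3, E5, E7, E15, E24 → −5.
Net charge = (+7) + (−5) = +2.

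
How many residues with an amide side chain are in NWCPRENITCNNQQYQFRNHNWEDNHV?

10

Asparagine (N) and glutamine (Q) have uncharged amide side chains.
Matching residues: N1, N7, N11, N12, Q13, Q14, Q16, N19, N21, N25.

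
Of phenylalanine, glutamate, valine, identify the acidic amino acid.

glutamate

The acidic residues are Asp (D) and Glu (E), whose side chains end in a carboxylate group.
Of the listed options, only glutamate belongs to this group.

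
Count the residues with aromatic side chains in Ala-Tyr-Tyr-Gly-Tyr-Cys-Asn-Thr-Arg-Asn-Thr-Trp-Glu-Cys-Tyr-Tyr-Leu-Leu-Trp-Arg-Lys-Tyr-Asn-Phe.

9

F, W, and Y each carry an aromatic ring on the side chain.
Matching residues: Tyr2, Tyr3, Tyr5, Trp12, Tyr15, Tyr16, Trp19, Tyr22, Phe24.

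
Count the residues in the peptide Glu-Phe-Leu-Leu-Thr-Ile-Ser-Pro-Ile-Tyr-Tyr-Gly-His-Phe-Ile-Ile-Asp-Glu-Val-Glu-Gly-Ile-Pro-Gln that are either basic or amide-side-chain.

Basic: H, K, R. Amide-side-chain: N, Q.
Basic residues here: His13 (1).
Amide-side-chain residues here: Gln24 (1).
The two groups share no amino acid, so total = 1 + 1 = 2.

2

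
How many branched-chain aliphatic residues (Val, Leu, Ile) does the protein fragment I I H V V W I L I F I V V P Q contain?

10

Matching residues: I1, I2, V4, V5, I7, L8, I9, I11, V12, V13.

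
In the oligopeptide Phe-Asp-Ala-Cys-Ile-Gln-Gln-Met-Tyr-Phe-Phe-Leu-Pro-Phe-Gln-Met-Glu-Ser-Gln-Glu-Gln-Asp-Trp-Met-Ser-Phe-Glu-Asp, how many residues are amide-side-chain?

5

Asparagine (N) and glutamine (Q) have uncharged amide side chains.
Matching residues: Gln6, Gln7, Gln15, Gln19, Gln21.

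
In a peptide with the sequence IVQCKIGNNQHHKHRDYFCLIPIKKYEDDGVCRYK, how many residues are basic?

K, R, and H are the three residues with basic side chains (ε-amine, guanidinium, and imidazole respectively).
Matching residues: K5, H11, H12, K13, H14, R15, K24, K25, R33, K35.

10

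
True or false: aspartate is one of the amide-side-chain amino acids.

False

The amide-side-chain residues are Asn (N) and Gln (Q).
Aspartate is not in this group.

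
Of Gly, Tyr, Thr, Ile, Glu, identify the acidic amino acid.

Glu

Only D (aspartate) and E (glutamate) carry a side-chain carboxylic acid.
Of the listed options, only Glu belongs to this group.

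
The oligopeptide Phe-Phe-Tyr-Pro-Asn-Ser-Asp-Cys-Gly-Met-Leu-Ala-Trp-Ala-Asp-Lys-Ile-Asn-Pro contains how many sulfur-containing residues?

Only Cys (C) and Met (M) have a sulfur atom in the side chain.
Matching residues: Cys8, Met10.

2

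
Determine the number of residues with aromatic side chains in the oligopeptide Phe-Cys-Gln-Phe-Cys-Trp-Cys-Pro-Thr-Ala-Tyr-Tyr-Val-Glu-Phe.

Phenylalanine (F), tryptophan (W), and tyrosine (Y) have aromatic ring side chains.
Matching residues: Phe1, Phe4, Trp6, Tyr11, Tyr12, Phe15.

6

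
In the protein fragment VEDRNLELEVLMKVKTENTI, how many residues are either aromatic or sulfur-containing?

Aromatic: F, W, Y. Sulfur-containing: C, M.
Aromatic residues here: none (0).
Sulfur-containing residues here: M12 (1).
The two groups share no amino acid, so total = 0 + 1 = 1.

1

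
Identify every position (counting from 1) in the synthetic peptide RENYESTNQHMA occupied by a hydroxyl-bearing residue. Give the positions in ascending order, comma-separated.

4, 6, 7

The –OH-bearing residues are Ser, Thr (aliphatic alcohols), and Tyr (phenol).
Matching residues: Y4, S6, T7.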